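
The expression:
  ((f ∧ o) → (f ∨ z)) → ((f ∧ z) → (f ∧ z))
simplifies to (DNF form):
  True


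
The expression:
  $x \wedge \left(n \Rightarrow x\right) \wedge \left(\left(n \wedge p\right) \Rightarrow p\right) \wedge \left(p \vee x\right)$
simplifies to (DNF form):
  $x$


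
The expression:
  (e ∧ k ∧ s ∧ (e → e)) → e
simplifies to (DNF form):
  True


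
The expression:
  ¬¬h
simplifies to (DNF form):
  h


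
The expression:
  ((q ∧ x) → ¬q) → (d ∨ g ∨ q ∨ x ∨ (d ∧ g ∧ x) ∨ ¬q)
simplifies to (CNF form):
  True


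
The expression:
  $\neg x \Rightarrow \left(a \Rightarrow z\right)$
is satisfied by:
  {x: True, z: True, a: False}
  {x: True, z: False, a: False}
  {z: True, x: False, a: False}
  {x: False, z: False, a: False}
  {x: True, a: True, z: True}
  {x: True, a: True, z: False}
  {a: True, z: True, x: False}


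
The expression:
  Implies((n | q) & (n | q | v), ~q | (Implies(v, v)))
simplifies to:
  True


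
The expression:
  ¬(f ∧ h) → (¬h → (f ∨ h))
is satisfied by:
  {h: True, f: True}
  {h: True, f: False}
  {f: True, h: False}


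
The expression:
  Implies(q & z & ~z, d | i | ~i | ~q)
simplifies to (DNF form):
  True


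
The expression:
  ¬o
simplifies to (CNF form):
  ¬o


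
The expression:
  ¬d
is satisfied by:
  {d: False}


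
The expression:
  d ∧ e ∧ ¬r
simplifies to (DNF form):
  d ∧ e ∧ ¬r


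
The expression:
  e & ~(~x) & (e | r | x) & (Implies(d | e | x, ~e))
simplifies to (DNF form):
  False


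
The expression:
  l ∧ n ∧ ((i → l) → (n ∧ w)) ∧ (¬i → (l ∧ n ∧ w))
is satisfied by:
  {w: True, n: True, l: True}


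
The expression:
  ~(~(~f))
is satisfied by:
  {f: False}


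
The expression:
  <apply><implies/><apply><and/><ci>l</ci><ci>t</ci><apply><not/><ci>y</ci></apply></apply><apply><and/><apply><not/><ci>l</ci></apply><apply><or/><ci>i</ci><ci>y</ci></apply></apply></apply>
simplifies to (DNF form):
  <apply><or/><ci>y</ci><apply><not/><ci>l</ci></apply><apply><not/><ci>t</ci></apply></apply>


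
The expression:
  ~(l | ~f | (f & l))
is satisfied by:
  {f: True, l: False}


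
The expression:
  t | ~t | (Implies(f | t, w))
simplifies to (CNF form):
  True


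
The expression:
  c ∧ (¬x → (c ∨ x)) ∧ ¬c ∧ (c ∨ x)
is never true.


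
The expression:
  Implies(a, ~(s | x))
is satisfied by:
  {x: False, a: False, s: False}
  {s: True, x: False, a: False}
  {x: True, s: False, a: False}
  {s: True, x: True, a: False}
  {a: True, s: False, x: False}


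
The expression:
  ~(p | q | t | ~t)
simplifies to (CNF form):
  False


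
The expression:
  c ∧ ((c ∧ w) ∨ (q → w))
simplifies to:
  c ∧ (w ∨ ¬q)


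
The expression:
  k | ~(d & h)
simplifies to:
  k | ~d | ~h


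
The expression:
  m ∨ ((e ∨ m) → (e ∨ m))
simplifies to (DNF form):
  True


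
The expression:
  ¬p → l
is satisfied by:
  {l: True, p: True}
  {l: True, p: False}
  {p: True, l: False}


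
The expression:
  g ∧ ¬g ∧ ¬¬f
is never true.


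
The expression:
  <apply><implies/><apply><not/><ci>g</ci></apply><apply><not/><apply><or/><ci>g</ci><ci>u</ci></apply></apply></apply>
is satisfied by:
  {g: True, u: False}
  {u: False, g: False}
  {u: True, g: True}


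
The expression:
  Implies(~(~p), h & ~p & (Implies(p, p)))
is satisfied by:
  {p: False}


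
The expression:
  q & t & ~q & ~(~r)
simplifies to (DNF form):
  False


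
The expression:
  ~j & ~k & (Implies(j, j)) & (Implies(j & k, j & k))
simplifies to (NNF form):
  ~j & ~k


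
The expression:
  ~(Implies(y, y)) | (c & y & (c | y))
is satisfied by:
  {c: True, y: True}


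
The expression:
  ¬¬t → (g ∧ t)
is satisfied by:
  {g: True, t: False}
  {t: False, g: False}
  {t: True, g: True}


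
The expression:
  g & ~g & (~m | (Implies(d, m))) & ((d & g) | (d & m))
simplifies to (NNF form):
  False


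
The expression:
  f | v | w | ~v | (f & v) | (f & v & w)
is always true.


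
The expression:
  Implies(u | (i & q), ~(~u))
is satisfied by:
  {u: True, q: False, i: False}
  {u: False, q: False, i: False}
  {i: True, u: True, q: False}
  {i: True, u: False, q: False}
  {q: True, u: True, i: False}
  {q: True, u: False, i: False}
  {q: True, i: True, u: True}


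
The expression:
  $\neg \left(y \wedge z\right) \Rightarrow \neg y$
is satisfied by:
  {z: True, y: False}
  {y: False, z: False}
  {y: True, z: True}


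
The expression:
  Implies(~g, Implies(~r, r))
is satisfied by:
  {r: True, g: True}
  {r: True, g: False}
  {g: True, r: False}


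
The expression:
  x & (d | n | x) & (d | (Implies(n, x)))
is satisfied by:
  {x: True}


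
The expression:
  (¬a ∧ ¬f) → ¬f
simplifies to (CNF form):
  True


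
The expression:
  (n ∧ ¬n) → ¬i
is always true.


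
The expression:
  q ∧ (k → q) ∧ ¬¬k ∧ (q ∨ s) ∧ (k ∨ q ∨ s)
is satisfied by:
  {q: True, k: True}


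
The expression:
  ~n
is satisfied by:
  {n: False}


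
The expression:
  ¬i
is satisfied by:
  {i: False}


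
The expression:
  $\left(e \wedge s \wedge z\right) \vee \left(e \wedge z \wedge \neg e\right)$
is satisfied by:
  {z: True, e: True, s: True}


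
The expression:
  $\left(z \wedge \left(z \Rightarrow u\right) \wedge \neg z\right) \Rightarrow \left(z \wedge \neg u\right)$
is always true.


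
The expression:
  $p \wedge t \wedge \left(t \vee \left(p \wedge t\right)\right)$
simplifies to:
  $p \wedge t$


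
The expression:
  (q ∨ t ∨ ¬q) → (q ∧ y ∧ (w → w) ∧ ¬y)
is never true.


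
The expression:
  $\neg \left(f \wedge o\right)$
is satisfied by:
  {o: False, f: False}
  {f: True, o: False}
  {o: True, f: False}


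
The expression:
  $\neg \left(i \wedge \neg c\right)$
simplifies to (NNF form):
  $c \vee \neg i$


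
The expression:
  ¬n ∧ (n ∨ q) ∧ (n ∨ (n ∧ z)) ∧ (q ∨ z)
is never true.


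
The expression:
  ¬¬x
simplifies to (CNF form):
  x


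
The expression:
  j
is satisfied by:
  {j: True}


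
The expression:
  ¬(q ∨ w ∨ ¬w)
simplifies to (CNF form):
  False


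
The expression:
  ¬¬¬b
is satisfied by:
  {b: False}


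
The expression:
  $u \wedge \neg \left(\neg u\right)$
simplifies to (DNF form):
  $u$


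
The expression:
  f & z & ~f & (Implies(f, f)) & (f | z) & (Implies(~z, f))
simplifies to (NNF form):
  False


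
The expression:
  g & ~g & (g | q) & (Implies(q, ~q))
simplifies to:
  False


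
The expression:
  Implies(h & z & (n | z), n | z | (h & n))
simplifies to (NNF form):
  True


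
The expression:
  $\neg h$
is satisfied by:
  {h: False}


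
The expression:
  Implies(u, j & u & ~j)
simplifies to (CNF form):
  ~u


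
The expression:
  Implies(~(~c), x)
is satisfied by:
  {x: True, c: False}
  {c: False, x: False}
  {c: True, x: True}


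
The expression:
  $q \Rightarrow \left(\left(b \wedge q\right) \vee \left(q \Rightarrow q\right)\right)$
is always true.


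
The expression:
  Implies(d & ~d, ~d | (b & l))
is always true.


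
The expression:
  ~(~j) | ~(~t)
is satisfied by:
  {t: True, j: True}
  {t: True, j: False}
  {j: True, t: False}


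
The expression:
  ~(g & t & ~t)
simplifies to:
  True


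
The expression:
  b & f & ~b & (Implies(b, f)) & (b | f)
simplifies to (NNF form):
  False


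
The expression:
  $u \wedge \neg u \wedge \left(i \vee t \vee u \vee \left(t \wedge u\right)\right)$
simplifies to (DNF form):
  $\text{False}$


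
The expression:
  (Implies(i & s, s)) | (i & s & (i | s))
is always true.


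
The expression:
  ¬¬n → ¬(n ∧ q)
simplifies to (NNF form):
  ¬n ∨ ¬q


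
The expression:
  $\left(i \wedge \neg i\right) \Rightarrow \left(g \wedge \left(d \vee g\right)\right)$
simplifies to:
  $\text{True}$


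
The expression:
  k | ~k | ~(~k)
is always true.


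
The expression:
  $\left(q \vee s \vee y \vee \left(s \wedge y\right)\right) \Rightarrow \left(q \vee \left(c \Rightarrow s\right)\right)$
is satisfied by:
  {q: True, s: True, y: False, c: False}
  {q: True, s: False, y: False, c: False}
  {s: True, c: False, q: False, y: False}
  {c: False, s: False, q: False, y: False}
  {c: True, q: True, s: True, y: False}
  {c: True, q: True, s: False, y: False}
  {c: True, s: True, q: False, y: False}
  {c: True, s: False, q: False, y: False}
  {y: True, q: True, s: True, c: False}
  {y: True, q: True, s: False, c: False}
  {y: True, s: True, q: False, c: False}
  {y: True, s: False, q: False, c: False}
  {c: True, y: True, q: True, s: True}
  {c: True, y: True, q: True, s: False}
  {c: True, y: True, s: True, q: False}


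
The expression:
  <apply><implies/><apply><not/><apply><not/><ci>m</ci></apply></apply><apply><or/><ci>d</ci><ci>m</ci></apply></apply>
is always true.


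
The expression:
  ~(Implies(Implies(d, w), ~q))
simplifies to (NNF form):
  q & (w | ~d)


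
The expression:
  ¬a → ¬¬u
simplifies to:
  a ∨ u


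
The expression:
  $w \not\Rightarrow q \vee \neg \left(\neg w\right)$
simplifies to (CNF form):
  $w$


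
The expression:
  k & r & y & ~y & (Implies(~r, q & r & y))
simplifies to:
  False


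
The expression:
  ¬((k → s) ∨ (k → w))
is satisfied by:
  {k: True, w: False, s: False}


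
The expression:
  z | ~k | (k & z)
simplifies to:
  z | ~k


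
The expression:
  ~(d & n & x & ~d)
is always true.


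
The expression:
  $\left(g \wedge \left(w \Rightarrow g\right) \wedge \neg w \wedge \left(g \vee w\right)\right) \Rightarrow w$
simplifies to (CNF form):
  $w \vee \neg g$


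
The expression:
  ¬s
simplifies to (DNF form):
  ¬s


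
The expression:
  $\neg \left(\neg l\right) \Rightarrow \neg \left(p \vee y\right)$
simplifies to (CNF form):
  $\left(\neg l \vee \neg p\right) \wedge \left(\neg l \vee \neg y\right)$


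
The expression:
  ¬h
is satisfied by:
  {h: False}


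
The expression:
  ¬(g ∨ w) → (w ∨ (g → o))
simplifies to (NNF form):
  True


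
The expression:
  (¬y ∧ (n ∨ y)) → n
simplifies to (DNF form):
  True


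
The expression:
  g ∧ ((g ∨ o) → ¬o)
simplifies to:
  g ∧ ¬o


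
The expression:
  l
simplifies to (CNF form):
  l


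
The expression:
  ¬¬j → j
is always true.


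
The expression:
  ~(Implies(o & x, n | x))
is never true.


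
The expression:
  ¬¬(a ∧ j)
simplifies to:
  a ∧ j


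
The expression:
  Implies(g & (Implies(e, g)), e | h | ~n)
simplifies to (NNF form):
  e | h | ~g | ~n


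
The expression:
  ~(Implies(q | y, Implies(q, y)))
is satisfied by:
  {q: True, y: False}


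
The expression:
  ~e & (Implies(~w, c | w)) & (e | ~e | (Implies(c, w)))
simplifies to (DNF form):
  (c & ~e) | (w & ~e)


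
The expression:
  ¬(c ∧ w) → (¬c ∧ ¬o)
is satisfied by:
  {w: True, o: False, c: False}
  {w: False, o: False, c: False}
  {c: True, w: True, o: False}
  {c: True, o: True, w: True}


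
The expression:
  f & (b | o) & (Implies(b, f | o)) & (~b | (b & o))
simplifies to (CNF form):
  f & o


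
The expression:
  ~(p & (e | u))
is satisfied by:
  {e: False, p: False, u: False}
  {u: True, e: False, p: False}
  {e: True, u: False, p: False}
  {u: True, e: True, p: False}
  {p: True, u: False, e: False}


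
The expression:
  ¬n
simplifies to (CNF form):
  ¬n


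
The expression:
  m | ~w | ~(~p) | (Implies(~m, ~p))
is always true.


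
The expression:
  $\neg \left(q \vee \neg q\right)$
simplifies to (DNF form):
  $\text{False}$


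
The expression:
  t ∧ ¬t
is never true.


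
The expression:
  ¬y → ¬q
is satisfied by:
  {y: True, q: False}
  {q: False, y: False}
  {q: True, y: True}


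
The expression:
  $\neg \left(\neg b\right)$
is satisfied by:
  {b: True}


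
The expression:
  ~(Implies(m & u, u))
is never true.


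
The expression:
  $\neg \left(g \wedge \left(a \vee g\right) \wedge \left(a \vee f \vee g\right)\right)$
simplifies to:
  $\neg g$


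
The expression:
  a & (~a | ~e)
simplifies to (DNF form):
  a & ~e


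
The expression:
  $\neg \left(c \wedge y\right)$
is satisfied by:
  {c: False, y: False}
  {y: True, c: False}
  {c: True, y: False}


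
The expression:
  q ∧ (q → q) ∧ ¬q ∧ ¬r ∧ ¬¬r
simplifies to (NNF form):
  False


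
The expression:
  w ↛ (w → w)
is never true.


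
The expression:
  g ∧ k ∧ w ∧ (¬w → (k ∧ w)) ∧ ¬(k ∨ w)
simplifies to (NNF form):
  False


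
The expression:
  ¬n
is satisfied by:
  {n: False}


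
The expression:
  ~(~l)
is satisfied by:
  {l: True}


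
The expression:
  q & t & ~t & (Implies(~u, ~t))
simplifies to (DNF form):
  False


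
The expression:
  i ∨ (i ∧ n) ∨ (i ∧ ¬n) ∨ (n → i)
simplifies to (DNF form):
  i ∨ ¬n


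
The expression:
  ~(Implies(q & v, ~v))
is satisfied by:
  {q: True, v: True}


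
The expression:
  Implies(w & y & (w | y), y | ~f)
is always true.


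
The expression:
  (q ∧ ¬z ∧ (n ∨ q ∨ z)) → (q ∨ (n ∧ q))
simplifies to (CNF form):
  True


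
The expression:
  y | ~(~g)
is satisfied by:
  {y: True, g: True}
  {y: True, g: False}
  {g: True, y: False}


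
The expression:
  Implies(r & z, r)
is always true.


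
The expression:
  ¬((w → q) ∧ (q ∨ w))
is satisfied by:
  {q: False}


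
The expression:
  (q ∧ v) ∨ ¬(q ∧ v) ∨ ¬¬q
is always true.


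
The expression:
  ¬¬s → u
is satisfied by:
  {u: True, s: False}
  {s: False, u: False}
  {s: True, u: True}


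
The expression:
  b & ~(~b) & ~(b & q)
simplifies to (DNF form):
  b & ~q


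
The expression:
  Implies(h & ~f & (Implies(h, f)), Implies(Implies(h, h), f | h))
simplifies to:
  True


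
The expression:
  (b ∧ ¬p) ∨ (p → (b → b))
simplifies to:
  True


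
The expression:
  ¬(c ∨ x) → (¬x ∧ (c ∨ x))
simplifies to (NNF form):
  c ∨ x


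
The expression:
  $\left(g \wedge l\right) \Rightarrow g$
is always true.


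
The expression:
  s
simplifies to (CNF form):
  s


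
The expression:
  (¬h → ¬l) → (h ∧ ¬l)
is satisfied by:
  {l: True, h: False}
  {h: True, l: False}


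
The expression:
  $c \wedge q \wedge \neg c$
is never true.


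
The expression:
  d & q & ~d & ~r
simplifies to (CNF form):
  False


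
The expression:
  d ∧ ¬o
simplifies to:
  d ∧ ¬o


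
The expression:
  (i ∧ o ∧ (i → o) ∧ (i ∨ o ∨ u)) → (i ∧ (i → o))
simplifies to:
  True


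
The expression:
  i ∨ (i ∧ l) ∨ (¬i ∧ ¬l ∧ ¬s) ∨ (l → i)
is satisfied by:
  {i: True, l: False}
  {l: False, i: False}
  {l: True, i: True}


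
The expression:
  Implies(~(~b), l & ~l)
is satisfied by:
  {b: False}


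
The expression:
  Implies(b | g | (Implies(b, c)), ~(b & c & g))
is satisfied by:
  {g: False, c: False, b: False}
  {b: True, g: False, c: False}
  {c: True, g: False, b: False}
  {b: True, c: True, g: False}
  {g: True, b: False, c: False}
  {b: True, g: True, c: False}
  {c: True, g: True, b: False}


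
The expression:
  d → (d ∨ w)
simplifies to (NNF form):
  True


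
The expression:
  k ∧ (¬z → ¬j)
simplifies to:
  k ∧ (z ∨ ¬j)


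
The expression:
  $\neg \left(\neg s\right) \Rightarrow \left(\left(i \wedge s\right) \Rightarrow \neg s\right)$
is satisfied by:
  {s: False, i: False}
  {i: True, s: False}
  {s: True, i: False}


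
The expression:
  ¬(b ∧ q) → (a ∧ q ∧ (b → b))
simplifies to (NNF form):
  q ∧ (a ∨ b)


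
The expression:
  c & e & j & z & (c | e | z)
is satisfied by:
  {c: True, z: True, j: True, e: True}


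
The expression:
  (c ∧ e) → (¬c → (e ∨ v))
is always true.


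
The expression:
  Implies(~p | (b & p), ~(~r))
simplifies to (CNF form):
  (p | r) & (r | ~b)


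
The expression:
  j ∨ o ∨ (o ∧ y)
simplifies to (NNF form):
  j ∨ o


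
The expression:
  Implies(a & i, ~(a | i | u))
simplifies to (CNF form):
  ~a | ~i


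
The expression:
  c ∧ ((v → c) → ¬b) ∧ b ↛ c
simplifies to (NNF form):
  False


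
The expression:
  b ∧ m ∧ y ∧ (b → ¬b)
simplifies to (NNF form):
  False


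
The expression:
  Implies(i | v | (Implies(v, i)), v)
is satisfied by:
  {v: True}


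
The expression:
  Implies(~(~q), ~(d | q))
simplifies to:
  ~q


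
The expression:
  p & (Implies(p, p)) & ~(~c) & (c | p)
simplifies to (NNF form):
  c & p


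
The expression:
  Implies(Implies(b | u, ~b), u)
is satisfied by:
  {b: True, u: True}
  {b: True, u: False}
  {u: True, b: False}


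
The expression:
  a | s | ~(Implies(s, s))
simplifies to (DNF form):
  a | s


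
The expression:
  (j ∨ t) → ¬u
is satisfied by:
  {j: False, u: False, t: False}
  {t: True, j: False, u: False}
  {j: True, t: False, u: False}
  {t: True, j: True, u: False}
  {u: True, t: False, j: False}


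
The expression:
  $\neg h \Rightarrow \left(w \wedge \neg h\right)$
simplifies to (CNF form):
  $h \vee w$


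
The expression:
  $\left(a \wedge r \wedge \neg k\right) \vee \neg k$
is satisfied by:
  {k: False}


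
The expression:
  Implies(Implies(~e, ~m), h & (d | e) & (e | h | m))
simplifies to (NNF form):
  (d & h) | (e & h) | (m & ~e)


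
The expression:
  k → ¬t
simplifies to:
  ¬k ∨ ¬t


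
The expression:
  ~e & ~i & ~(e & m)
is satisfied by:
  {i: False, e: False}


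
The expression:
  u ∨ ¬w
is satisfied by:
  {u: True, w: False}
  {w: False, u: False}
  {w: True, u: True}


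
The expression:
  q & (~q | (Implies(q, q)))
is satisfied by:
  {q: True}


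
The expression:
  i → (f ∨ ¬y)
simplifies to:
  f ∨ ¬i ∨ ¬y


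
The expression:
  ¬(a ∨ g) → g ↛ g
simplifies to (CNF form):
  a ∨ g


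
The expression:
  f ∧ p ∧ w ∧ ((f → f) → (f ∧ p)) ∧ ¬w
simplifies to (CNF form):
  False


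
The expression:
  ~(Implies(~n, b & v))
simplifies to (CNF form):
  ~n & (~b | ~v)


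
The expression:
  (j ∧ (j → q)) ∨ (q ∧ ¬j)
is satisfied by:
  {q: True}


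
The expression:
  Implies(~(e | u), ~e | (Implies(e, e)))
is always true.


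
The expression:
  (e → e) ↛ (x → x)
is never true.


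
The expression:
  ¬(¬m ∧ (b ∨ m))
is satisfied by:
  {m: True, b: False}
  {b: False, m: False}
  {b: True, m: True}


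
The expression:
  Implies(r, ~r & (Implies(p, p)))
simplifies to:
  ~r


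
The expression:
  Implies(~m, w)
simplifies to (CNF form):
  m | w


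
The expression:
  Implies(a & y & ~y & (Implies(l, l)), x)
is always true.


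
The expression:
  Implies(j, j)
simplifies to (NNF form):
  True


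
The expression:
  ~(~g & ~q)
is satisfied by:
  {q: True, g: True}
  {q: True, g: False}
  {g: True, q: False}


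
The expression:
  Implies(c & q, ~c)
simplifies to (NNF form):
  ~c | ~q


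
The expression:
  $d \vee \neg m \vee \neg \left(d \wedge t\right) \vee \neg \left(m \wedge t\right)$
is always true.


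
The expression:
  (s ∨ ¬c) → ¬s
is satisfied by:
  {s: False}


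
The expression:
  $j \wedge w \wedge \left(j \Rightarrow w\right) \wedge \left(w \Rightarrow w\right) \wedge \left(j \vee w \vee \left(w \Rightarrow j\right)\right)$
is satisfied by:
  {j: True, w: True}


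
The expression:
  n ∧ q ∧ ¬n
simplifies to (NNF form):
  False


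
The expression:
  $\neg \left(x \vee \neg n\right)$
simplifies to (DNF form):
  $n \wedge \neg x$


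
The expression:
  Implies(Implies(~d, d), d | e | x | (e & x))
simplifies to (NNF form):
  True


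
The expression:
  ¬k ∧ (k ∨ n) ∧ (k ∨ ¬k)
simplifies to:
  n ∧ ¬k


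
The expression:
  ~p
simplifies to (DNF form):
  ~p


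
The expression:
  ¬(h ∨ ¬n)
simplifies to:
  n ∧ ¬h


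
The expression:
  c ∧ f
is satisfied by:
  {c: True, f: True}


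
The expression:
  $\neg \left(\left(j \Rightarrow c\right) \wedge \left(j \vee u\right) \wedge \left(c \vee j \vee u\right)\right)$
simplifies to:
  $\left(j \wedge \neg c\right) \vee \left(\neg j \wedge \neg u\right)$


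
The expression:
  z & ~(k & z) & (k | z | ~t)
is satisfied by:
  {z: True, k: False}


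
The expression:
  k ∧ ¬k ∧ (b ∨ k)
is never true.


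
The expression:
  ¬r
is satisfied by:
  {r: False}


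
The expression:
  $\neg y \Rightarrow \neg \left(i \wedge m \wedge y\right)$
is always true.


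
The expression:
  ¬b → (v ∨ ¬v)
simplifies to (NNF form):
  True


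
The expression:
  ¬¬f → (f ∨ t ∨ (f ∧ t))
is always true.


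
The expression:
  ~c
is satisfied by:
  {c: False}


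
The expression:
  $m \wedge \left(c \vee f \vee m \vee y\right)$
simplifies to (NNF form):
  $m$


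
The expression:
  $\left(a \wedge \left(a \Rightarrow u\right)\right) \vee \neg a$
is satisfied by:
  {u: True, a: False}
  {a: False, u: False}
  {a: True, u: True}


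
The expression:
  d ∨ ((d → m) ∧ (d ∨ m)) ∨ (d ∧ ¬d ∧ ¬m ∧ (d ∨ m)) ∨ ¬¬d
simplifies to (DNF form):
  d ∨ m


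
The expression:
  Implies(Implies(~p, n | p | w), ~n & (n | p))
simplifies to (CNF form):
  ~n & (p | ~w)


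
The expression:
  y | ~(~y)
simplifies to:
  y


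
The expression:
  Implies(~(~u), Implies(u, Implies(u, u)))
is always true.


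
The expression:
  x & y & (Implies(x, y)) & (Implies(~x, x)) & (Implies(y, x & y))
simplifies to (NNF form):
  x & y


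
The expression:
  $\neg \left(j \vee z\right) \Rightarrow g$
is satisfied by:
  {z: True, g: True, j: True}
  {z: True, g: True, j: False}
  {z: True, j: True, g: False}
  {z: True, j: False, g: False}
  {g: True, j: True, z: False}
  {g: True, j: False, z: False}
  {j: True, g: False, z: False}


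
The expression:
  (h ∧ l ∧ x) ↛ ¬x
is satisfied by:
  {h: True, x: True, l: True}


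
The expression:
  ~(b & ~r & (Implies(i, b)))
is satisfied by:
  {r: True, b: False}
  {b: False, r: False}
  {b: True, r: True}


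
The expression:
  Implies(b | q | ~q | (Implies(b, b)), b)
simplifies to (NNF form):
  b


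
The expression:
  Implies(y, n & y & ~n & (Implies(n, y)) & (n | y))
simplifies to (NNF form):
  ~y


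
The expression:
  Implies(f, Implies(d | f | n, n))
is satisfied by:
  {n: True, f: False}
  {f: False, n: False}
  {f: True, n: True}


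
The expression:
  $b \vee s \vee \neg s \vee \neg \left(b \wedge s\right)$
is always true.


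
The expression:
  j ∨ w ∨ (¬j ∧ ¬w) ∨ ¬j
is always true.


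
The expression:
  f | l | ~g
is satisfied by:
  {l: True, f: True, g: False}
  {l: True, f: False, g: False}
  {f: True, l: False, g: False}
  {l: False, f: False, g: False}
  {g: True, l: True, f: True}
  {g: True, l: True, f: False}
  {g: True, f: True, l: False}


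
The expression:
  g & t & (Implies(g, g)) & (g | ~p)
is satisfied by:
  {t: True, g: True}


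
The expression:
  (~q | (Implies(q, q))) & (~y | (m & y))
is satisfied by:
  {m: True, y: False}
  {y: False, m: False}
  {y: True, m: True}


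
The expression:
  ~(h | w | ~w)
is never true.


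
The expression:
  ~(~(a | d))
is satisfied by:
  {a: True, d: True}
  {a: True, d: False}
  {d: True, a: False}


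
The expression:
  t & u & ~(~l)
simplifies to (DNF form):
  l & t & u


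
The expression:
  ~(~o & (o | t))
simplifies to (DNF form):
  o | ~t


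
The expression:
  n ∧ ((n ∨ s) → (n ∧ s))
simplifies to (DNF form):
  n ∧ s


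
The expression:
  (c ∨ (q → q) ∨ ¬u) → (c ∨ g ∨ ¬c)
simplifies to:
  True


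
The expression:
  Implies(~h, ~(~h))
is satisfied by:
  {h: True}


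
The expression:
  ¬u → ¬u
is always true.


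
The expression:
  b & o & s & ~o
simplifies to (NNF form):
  False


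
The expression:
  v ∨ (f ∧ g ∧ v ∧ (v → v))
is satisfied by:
  {v: True}


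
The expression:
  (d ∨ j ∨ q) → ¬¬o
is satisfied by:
  {o: True, d: False, j: False, q: False}
  {o: True, q: True, d: False, j: False}
  {o: True, j: True, d: False, q: False}
  {o: True, q: True, j: True, d: False}
  {o: True, d: True, j: False, q: False}
  {o: True, q: True, d: True, j: False}
  {o: True, j: True, d: True, q: False}
  {o: True, q: True, j: True, d: True}
  {q: False, d: False, j: False, o: False}


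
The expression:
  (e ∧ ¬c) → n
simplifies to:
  c ∨ n ∨ ¬e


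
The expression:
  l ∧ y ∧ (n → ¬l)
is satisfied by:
  {y: True, l: True, n: False}


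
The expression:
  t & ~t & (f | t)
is never true.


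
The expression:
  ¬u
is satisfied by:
  {u: False}


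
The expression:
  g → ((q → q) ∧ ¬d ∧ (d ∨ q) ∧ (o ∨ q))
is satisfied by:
  {q: True, d: False, g: False}
  {d: False, g: False, q: False}
  {q: True, d: True, g: False}
  {d: True, q: False, g: False}
  {g: True, q: True, d: False}


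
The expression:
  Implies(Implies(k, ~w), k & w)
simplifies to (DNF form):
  k & w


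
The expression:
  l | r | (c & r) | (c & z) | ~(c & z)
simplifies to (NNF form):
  True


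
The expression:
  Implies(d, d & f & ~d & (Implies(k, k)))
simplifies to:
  ~d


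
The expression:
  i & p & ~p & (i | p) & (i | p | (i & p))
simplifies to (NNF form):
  False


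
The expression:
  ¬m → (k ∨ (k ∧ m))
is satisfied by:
  {k: True, m: True}
  {k: True, m: False}
  {m: True, k: False}


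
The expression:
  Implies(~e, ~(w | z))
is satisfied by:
  {e: True, w: False, z: False}
  {z: True, e: True, w: False}
  {e: True, w: True, z: False}
  {z: True, e: True, w: True}
  {z: False, w: False, e: False}


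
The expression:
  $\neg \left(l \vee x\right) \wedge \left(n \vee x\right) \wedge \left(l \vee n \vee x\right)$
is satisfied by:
  {n: True, x: False, l: False}


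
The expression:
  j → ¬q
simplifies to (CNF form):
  ¬j ∨ ¬q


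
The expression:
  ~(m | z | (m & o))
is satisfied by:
  {z: False, m: False}


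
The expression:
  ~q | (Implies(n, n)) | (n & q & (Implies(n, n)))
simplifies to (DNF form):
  True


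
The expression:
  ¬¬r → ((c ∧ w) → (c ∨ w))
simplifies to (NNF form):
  True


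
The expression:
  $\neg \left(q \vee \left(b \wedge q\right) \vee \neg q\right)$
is never true.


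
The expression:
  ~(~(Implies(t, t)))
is always true.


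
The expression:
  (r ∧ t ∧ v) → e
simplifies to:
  e ∨ ¬r ∨ ¬t ∨ ¬v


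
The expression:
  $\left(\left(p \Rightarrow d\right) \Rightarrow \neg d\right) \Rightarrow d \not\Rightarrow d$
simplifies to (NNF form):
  $d$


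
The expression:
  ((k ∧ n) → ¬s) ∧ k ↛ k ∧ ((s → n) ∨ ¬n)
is never true.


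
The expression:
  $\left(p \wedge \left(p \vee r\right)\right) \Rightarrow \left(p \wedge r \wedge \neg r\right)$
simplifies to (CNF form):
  $\neg p$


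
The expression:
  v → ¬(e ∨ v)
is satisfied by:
  {v: False}


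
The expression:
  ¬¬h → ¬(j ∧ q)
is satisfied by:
  {h: False, q: False, j: False}
  {j: True, h: False, q: False}
  {q: True, h: False, j: False}
  {j: True, q: True, h: False}
  {h: True, j: False, q: False}
  {j: True, h: True, q: False}
  {q: True, h: True, j: False}


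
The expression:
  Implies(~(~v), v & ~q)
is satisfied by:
  {v: False, q: False}
  {q: True, v: False}
  {v: True, q: False}


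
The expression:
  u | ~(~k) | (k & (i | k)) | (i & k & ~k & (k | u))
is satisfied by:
  {k: True, u: True}
  {k: True, u: False}
  {u: True, k: False}


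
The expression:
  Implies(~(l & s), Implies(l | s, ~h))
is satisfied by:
  {s: False, h: False, l: False}
  {l: True, s: False, h: False}
  {s: True, l: False, h: False}
  {l: True, s: True, h: False}
  {h: True, l: False, s: False}
  {l: True, h: True, s: True}


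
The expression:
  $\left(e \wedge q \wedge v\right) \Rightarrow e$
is always true.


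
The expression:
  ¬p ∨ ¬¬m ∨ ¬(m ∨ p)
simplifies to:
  m ∨ ¬p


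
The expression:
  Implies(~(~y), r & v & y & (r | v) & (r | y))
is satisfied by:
  {r: True, v: True, y: False}
  {r: True, v: False, y: False}
  {v: True, r: False, y: False}
  {r: False, v: False, y: False}
  {r: True, y: True, v: True}


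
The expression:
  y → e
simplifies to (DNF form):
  e ∨ ¬y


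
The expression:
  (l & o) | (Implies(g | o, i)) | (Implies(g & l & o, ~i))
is always true.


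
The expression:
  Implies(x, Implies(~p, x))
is always true.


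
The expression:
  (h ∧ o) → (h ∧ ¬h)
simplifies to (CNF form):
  ¬h ∨ ¬o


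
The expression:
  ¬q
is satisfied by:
  {q: False}


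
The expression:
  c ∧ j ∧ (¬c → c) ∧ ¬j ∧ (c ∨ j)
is never true.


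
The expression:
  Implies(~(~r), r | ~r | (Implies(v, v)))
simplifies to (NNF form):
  True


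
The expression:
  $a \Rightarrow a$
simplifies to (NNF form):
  $\text{True}$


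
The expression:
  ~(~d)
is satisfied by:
  {d: True}


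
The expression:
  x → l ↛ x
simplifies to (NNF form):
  ¬x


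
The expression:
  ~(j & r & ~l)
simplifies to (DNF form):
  l | ~j | ~r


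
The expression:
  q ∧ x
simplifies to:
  q ∧ x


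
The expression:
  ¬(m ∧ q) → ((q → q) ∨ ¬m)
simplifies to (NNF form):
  True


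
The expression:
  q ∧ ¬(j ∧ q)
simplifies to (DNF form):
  q ∧ ¬j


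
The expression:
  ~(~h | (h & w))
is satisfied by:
  {h: True, w: False}


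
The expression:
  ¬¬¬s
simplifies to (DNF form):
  ¬s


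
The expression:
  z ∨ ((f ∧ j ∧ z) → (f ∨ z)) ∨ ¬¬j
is always true.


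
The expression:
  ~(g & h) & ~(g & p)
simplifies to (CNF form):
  (~g | ~h) & (~g | ~p)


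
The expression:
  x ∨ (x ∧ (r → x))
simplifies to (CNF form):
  x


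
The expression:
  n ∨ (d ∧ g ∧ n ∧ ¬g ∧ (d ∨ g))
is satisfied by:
  {n: True}


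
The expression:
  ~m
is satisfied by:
  {m: False}


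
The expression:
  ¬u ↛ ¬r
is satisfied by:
  {r: True, u: False}


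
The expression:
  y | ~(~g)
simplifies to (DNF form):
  g | y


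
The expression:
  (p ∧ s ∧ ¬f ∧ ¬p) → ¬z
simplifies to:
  True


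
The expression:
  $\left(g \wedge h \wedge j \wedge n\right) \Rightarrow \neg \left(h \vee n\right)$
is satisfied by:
  {h: False, n: False, g: False, j: False}
  {j: True, h: False, n: False, g: False}
  {g: True, h: False, n: False, j: False}
  {j: True, g: True, h: False, n: False}
  {n: True, j: False, h: False, g: False}
  {j: True, n: True, h: False, g: False}
  {g: True, n: True, j: False, h: False}
  {j: True, g: True, n: True, h: False}
  {h: True, g: False, n: False, j: False}
  {j: True, h: True, g: False, n: False}
  {g: True, h: True, j: False, n: False}
  {j: True, g: True, h: True, n: False}
  {n: True, h: True, g: False, j: False}
  {j: True, n: True, h: True, g: False}
  {g: True, n: True, h: True, j: False}


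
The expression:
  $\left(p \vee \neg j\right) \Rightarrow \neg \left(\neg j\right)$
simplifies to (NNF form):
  $j$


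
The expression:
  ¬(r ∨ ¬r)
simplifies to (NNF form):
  False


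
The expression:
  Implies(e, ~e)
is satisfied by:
  {e: False}


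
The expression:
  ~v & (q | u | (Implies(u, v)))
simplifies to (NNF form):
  ~v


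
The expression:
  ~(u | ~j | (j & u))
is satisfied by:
  {j: True, u: False}


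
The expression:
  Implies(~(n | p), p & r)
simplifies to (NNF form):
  n | p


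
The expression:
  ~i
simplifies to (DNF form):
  ~i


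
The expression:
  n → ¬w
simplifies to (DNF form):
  ¬n ∨ ¬w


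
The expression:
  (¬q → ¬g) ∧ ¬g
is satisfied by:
  {g: False}


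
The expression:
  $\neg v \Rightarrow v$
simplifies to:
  $v$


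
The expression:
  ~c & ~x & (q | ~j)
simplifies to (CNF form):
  ~c & ~x & (q | ~j)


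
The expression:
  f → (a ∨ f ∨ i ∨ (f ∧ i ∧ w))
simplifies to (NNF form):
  True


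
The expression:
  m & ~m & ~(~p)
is never true.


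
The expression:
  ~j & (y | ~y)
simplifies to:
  ~j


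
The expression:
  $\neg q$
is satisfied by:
  {q: False}


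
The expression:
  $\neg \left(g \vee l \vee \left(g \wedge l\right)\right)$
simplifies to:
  $\neg g \wedge \neg l$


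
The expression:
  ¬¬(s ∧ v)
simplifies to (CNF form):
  s ∧ v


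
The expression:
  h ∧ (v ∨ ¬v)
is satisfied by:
  {h: True}


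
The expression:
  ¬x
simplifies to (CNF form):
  ¬x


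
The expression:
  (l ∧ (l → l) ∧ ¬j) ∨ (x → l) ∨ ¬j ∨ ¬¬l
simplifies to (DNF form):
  l ∨ ¬j ∨ ¬x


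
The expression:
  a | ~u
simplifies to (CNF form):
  a | ~u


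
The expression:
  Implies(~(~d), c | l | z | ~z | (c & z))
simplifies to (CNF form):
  True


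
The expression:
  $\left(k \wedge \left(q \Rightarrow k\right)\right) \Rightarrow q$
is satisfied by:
  {q: True, k: False}
  {k: False, q: False}
  {k: True, q: True}


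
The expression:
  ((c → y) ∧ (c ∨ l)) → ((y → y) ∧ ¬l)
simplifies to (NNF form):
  (c ∧ ¬y) ∨ ¬l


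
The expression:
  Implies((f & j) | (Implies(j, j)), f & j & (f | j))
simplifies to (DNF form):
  f & j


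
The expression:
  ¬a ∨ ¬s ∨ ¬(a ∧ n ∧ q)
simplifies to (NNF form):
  ¬a ∨ ¬n ∨ ¬q ∨ ¬s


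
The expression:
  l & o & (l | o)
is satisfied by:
  {o: True, l: True}


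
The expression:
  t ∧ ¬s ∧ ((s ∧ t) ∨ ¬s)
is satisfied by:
  {t: True, s: False}


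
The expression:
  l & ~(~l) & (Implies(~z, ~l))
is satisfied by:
  {z: True, l: True}


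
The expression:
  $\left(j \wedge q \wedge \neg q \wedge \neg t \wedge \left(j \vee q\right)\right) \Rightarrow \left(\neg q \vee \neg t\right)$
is always true.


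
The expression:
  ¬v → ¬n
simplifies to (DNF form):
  v ∨ ¬n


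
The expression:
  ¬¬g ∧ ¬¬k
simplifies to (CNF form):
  g ∧ k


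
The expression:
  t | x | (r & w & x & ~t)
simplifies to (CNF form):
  t | x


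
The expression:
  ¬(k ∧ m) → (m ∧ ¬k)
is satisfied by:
  {m: True}


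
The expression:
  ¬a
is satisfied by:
  {a: False}


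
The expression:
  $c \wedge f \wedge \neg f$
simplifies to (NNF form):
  $\text{False}$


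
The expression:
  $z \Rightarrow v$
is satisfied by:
  {v: True, z: False}
  {z: False, v: False}
  {z: True, v: True}


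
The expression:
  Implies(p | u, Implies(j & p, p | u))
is always true.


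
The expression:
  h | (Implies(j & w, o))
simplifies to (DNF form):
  h | o | ~j | ~w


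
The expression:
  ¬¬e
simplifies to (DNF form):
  e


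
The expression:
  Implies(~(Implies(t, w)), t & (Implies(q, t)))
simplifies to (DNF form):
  True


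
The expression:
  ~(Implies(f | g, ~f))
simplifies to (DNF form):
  f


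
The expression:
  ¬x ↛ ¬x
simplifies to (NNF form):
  False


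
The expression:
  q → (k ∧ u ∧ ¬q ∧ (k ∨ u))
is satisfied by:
  {q: False}


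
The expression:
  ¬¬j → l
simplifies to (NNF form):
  l ∨ ¬j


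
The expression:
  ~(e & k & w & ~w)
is always true.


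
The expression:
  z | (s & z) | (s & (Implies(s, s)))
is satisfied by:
  {z: True, s: True}
  {z: True, s: False}
  {s: True, z: False}


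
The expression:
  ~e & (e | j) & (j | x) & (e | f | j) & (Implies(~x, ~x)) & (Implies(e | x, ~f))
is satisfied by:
  {j: True, e: False, x: False, f: False}
  {f: True, j: True, e: False, x: False}
  {x: True, j: True, e: False, f: False}


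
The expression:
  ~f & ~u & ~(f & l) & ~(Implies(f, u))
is never true.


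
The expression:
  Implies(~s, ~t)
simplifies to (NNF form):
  s | ~t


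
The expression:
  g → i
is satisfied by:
  {i: True, g: False}
  {g: False, i: False}
  {g: True, i: True}


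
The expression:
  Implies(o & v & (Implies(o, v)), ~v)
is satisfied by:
  {v: False, o: False}
  {o: True, v: False}
  {v: True, o: False}


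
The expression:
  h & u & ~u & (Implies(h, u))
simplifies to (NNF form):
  False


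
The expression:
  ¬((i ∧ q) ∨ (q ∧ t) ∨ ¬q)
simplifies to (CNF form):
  q ∧ ¬i ∧ ¬t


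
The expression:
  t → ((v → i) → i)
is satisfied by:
  {v: True, i: True, t: False}
  {v: True, t: False, i: False}
  {i: True, t: False, v: False}
  {i: False, t: False, v: False}
  {v: True, i: True, t: True}
  {v: True, t: True, i: False}
  {i: True, t: True, v: False}


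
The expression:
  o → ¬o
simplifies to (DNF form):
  ¬o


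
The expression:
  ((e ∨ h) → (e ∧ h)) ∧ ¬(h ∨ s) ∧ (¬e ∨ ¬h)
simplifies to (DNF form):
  ¬e ∧ ¬h ∧ ¬s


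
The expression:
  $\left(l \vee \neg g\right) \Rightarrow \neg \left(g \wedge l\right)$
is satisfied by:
  {l: False, g: False}
  {g: True, l: False}
  {l: True, g: False}


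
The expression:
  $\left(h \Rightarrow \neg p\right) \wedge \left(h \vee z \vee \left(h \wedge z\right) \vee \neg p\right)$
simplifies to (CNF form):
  $\left(z \vee \neg p\right) \wedge \left(\neg h \vee \neg p\right)$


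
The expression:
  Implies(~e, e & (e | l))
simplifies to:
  e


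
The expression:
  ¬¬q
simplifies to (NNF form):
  q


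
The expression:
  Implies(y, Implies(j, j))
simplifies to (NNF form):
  True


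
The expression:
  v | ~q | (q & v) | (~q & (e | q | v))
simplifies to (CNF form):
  v | ~q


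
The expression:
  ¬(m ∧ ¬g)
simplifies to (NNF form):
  g ∨ ¬m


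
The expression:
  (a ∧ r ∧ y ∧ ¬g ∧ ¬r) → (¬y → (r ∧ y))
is always true.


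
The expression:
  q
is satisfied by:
  {q: True}


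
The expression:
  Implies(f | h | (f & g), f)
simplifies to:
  f | ~h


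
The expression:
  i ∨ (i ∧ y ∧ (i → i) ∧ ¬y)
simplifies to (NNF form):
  i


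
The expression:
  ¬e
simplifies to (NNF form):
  ¬e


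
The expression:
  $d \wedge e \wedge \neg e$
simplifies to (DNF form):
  $\text{False}$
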